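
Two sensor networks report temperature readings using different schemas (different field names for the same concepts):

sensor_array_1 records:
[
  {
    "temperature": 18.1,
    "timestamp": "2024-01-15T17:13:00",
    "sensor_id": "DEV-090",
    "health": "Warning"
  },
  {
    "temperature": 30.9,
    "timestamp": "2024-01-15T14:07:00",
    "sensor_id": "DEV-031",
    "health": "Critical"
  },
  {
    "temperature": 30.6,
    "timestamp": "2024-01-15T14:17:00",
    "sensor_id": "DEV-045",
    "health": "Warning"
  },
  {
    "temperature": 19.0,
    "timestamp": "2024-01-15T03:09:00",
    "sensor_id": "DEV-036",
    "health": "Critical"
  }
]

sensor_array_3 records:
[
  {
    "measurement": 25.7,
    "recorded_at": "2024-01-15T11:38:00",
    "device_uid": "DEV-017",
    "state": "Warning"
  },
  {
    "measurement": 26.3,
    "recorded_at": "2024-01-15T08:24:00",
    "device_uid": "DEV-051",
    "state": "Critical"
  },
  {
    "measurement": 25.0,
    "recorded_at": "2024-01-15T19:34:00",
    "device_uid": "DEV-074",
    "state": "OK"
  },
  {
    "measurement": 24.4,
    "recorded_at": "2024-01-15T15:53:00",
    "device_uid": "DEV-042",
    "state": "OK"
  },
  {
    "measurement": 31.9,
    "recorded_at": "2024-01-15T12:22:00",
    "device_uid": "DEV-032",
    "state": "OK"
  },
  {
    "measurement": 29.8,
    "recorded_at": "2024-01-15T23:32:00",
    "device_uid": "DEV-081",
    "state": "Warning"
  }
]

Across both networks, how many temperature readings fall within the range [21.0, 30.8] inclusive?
6

Schema mapping: "temperature" (sensor_array_1) = "measurement" (sensor_array_3) = temperature

Readings in [21.0, 30.8] from sensor_array_1: 1
Readings in [21.0, 30.8] from sensor_array_3: 5

Total count: 1 + 5 = 6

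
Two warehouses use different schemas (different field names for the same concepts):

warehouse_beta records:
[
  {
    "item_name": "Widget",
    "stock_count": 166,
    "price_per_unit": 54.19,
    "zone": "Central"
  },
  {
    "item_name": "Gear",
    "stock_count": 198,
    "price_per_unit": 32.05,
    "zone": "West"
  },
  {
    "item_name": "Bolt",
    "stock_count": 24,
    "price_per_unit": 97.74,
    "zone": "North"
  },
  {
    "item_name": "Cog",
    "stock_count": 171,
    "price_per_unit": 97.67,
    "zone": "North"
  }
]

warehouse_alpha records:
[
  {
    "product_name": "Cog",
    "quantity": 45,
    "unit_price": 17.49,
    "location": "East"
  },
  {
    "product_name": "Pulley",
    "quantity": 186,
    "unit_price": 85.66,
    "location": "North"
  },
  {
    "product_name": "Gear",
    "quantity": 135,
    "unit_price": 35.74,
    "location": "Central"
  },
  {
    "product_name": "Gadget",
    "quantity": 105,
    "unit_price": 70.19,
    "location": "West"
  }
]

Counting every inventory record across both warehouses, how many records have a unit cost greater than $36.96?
5

Schema mapping: "price_per_unit" (warehouse_beta) = "unit_price" (warehouse_alpha) = unit cost

Records > $36.96 in warehouse_beta: 3
Records > $36.96 in warehouse_alpha: 2

Total count: 3 + 2 = 5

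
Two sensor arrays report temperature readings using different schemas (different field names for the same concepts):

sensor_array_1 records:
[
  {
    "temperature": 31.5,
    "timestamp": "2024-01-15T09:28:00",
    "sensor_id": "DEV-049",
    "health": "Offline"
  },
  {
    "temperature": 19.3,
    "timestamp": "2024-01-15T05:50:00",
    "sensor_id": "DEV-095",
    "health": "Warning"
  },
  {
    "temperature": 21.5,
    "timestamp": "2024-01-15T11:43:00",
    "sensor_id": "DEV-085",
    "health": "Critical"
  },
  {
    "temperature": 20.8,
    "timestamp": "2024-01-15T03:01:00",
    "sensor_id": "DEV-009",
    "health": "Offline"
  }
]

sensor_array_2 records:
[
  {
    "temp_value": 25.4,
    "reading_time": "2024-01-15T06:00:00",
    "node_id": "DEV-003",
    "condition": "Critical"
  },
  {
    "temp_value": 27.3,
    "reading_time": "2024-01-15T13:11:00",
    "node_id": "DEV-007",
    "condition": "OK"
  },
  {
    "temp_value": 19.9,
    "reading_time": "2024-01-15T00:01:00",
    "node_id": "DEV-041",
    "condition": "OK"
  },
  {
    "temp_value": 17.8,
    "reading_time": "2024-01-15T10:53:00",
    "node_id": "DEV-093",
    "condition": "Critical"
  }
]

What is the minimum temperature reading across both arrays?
17.8

Schema mapping: "temperature" (sensor_array_1) = "temp_value" (sensor_array_2) = temperature reading

Minimum in sensor_array_1: 19.3
Minimum in sensor_array_2: 17.8

Overall minimum: min(19.3, 17.8) = 17.8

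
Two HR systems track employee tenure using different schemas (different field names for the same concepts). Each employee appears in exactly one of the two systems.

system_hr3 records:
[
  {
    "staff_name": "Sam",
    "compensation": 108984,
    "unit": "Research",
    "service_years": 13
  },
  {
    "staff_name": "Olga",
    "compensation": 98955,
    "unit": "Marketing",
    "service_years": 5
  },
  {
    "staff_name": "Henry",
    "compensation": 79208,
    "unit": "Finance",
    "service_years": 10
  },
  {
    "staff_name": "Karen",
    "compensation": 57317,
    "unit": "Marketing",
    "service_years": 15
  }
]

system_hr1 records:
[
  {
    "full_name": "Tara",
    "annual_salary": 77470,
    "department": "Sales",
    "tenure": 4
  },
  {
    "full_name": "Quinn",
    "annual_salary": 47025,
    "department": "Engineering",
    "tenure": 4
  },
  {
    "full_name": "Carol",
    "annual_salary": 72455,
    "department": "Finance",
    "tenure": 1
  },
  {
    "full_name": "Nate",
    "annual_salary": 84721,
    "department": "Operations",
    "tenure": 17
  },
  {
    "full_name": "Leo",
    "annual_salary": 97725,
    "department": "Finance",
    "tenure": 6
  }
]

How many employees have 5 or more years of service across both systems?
6

Reconcile schemas: "service_years" (system_hr3) = "tenure" (system_hr1) = years of service

From system_hr3: 4 employees with >= 5 years
From system_hr1: 2 employees with >= 5 years

Total: 4 + 2 = 6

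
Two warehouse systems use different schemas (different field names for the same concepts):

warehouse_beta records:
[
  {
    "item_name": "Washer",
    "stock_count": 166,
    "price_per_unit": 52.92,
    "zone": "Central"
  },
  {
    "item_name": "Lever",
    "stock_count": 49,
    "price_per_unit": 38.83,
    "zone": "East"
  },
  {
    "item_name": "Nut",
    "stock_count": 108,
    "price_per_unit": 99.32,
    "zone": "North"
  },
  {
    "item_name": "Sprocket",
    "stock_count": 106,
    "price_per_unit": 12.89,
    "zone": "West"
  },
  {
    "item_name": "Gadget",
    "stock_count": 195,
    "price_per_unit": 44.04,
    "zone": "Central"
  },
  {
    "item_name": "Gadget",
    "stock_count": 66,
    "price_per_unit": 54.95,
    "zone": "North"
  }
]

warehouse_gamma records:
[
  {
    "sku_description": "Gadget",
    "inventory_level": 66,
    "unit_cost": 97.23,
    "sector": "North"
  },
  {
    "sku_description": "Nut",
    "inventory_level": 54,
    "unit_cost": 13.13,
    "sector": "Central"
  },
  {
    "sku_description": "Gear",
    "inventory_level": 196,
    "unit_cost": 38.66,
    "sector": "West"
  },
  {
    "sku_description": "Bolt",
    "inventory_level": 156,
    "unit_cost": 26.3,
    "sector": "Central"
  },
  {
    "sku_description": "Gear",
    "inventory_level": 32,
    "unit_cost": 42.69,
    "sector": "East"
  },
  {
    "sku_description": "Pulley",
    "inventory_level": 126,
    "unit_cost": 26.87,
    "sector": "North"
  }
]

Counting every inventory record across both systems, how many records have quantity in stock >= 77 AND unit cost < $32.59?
3

Schema mappings:
- "stock_count" (warehouse_beta) = "inventory_level" (warehouse_gamma) = quantity
- "price_per_unit" (warehouse_beta) = "unit_cost" (warehouse_gamma) = unit cost

Records meeting both conditions in warehouse_beta: 1
Records meeting both conditions in warehouse_gamma: 2

Total: 1 + 2 = 3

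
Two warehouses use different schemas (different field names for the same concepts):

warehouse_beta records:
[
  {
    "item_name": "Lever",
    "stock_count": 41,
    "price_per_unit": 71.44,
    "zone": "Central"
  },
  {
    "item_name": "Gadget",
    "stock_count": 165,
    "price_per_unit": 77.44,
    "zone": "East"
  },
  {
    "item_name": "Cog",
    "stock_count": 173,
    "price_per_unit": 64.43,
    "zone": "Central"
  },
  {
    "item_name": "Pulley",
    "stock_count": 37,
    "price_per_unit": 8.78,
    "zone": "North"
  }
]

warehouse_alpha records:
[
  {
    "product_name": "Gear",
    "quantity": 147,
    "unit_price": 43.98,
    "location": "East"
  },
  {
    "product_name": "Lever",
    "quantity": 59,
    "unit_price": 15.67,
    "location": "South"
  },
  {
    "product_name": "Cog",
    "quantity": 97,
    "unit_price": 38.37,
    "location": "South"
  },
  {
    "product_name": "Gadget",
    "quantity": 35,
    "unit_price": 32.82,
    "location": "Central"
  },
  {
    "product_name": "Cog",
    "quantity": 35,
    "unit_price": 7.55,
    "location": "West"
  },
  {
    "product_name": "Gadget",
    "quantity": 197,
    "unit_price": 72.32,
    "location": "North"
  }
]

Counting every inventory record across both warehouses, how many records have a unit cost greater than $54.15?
4

Schema mapping: "price_per_unit" (warehouse_beta) = "unit_price" (warehouse_alpha) = unit cost

Records > $54.15 in warehouse_beta: 3
Records > $54.15 in warehouse_alpha: 1

Total count: 3 + 1 = 4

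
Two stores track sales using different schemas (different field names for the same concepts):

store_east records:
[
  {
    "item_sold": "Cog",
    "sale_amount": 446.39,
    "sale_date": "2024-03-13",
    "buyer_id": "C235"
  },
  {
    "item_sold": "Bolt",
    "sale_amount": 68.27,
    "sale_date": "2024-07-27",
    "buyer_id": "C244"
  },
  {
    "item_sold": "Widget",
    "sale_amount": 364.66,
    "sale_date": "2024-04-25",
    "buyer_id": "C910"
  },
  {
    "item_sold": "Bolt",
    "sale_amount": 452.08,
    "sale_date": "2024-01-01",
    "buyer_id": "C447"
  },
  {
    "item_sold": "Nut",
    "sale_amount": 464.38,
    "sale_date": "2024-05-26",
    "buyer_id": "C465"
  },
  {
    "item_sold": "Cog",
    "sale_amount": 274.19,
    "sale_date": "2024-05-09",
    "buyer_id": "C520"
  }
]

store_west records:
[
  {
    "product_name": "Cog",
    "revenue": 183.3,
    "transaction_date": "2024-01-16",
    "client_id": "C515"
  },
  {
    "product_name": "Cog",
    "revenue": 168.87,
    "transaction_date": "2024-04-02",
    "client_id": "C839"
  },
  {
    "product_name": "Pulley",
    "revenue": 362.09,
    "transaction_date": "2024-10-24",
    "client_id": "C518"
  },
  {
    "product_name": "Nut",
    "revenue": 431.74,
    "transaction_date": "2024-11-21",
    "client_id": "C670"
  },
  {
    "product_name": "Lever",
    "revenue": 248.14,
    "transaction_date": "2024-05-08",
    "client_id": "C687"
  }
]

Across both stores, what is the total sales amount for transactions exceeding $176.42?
3226.97

Schema mapping: "sale_amount" (store_east) = "revenue" (store_west) = sale amount

Sum of sales > $176.42 in store_east: 2001.7
Sum of sales > $176.42 in store_west: 1225.27

Total: 2001.7 + 1225.27 = 3226.97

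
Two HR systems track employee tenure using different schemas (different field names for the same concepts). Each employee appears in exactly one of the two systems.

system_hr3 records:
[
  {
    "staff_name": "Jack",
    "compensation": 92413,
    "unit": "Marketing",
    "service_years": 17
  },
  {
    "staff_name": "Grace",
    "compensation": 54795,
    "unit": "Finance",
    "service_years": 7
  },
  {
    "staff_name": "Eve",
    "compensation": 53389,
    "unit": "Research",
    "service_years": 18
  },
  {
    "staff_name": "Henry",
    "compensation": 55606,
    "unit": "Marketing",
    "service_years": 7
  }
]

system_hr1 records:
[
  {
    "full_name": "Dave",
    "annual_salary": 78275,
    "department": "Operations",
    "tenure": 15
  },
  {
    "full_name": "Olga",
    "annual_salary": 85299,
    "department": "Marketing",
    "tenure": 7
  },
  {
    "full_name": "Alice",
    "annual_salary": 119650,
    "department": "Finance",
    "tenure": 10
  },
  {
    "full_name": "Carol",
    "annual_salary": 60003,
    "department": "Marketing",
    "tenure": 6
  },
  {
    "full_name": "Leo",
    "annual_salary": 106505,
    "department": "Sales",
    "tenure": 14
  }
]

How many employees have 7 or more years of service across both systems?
8

Reconcile schemas: "service_years" (system_hr3) = "tenure" (system_hr1) = years of service

From system_hr3: 4 employees with >= 7 years
From system_hr1: 4 employees with >= 7 years

Total: 4 + 4 = 8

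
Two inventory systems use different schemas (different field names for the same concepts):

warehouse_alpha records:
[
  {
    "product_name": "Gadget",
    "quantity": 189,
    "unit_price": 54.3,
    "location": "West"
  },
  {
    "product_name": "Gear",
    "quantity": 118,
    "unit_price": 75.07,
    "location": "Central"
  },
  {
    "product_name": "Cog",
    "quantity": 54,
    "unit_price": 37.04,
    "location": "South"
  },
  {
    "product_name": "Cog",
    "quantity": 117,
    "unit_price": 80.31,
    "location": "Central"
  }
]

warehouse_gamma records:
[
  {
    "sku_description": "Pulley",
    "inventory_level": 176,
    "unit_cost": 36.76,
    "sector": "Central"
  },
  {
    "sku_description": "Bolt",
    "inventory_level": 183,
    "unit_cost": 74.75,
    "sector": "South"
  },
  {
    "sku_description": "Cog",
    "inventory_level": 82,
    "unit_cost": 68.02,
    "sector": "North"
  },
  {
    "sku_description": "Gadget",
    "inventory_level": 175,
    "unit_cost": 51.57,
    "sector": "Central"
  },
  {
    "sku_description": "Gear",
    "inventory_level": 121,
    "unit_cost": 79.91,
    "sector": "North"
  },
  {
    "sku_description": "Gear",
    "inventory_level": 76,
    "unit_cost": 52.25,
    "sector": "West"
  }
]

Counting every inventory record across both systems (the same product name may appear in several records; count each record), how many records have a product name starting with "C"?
3

Schema mapping: "product_name" (warehouse_alpha) = "sku_description" (warehouse_gamma) = product name

Records with product name starting with "C" in warehouse_alpha: 2
Records with product name starting with "C" in warehouse_gamma: 1

Total: 2 + 1 = 3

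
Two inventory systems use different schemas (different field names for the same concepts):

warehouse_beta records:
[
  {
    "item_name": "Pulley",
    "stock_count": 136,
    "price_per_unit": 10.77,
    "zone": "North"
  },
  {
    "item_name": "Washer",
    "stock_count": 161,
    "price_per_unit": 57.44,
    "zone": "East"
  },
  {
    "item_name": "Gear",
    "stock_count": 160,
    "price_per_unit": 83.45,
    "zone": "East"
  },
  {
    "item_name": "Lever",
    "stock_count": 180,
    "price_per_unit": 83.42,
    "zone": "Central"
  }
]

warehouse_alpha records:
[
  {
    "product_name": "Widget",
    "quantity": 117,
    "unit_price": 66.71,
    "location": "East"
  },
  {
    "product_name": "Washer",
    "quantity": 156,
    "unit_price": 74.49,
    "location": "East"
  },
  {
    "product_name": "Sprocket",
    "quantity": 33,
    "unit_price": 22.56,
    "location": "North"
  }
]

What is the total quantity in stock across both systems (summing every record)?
943

To reconcile these schemas, identify the field holding the quantity in stock in each system:
1. In warehouse_beta it is "stock_count"
2. In warehouse_alpha it is "quantity"

From warehouse_beta: 136 + 161 + 160 + 180 = 637
From warehouse_alpha: 117 + 156 + 33 = 306

Total: 637 + 306 = 943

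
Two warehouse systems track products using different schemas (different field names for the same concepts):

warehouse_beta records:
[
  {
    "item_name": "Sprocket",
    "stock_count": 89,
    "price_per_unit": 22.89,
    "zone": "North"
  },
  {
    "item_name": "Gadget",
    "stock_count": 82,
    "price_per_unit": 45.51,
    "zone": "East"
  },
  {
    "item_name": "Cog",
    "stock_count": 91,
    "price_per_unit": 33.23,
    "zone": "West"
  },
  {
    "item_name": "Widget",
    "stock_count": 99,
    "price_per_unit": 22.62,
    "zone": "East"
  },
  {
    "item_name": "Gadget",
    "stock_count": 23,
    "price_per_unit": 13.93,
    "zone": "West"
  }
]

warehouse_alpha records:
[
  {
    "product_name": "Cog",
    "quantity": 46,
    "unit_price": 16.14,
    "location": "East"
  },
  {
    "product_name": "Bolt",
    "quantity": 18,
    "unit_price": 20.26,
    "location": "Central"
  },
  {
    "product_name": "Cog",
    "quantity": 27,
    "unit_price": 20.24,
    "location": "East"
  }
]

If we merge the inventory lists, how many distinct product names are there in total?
5

Schema mapping: "item_name" (warehouse_beta) = "product_name" (warehouse_alpha) = product name

Products in warehouse_beta: ['Cog', 'Gadget', 'Sprocket', 'Widget']
Products in warehouse_alpha: ['Bolt', 'Cog']

Union (unique products): ['Bolt', 'Cog', 'Gadget', 'Sprocket', 'Widget']
Count: 5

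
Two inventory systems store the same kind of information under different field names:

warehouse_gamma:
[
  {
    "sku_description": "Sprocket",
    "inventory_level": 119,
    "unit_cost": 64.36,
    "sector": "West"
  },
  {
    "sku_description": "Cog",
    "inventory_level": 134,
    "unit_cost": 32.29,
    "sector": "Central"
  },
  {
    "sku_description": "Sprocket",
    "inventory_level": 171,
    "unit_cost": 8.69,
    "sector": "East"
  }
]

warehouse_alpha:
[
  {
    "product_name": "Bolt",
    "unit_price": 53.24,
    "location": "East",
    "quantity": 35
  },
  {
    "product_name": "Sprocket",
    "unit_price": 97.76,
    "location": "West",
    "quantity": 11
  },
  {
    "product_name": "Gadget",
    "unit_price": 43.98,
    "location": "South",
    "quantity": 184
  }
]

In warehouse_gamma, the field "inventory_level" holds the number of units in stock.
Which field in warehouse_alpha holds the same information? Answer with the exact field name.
quantity

In warehouse_gamma, "inventory_level" holds the number of units in stock.
The fields in warehouse_alpha are: "product_name", "unit_price", "location", "quantity".
"quantity" is the match: the name refers to the same concept and its values are whole-number counts (e.g. 35, 11).
The other fields ("product_name", "unit_price", "location") hold different kinds of data.

So "inventory_level" in warehouse_gamma corresponds to "quantity" in warehouse_alpha.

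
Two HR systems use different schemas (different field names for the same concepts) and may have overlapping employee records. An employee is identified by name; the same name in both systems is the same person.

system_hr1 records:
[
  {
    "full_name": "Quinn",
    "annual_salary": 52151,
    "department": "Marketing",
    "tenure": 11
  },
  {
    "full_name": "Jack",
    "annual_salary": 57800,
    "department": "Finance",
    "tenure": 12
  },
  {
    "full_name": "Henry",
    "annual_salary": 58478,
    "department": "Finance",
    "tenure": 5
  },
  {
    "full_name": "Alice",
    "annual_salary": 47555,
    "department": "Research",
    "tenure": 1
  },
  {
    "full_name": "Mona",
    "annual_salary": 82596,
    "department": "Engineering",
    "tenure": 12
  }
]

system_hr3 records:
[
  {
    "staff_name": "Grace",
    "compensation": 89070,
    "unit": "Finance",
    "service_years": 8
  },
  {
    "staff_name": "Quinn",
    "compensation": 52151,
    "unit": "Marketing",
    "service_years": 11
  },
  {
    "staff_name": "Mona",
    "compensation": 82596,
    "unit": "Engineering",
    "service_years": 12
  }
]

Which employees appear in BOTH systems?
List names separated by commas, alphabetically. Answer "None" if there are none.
Mona, Quinn

Schema mapping: "full_name" (system_hr1) = "staff_name" (system_hr3) = employee name

Names in system_hr1: ['Alice', 'Henry', 'Jack', 'Mona', 'Quinn']
Names in system_hr3: ['Grace', 'Mona', 'Quinn']

Intersection: ['Mona', 'Quinn']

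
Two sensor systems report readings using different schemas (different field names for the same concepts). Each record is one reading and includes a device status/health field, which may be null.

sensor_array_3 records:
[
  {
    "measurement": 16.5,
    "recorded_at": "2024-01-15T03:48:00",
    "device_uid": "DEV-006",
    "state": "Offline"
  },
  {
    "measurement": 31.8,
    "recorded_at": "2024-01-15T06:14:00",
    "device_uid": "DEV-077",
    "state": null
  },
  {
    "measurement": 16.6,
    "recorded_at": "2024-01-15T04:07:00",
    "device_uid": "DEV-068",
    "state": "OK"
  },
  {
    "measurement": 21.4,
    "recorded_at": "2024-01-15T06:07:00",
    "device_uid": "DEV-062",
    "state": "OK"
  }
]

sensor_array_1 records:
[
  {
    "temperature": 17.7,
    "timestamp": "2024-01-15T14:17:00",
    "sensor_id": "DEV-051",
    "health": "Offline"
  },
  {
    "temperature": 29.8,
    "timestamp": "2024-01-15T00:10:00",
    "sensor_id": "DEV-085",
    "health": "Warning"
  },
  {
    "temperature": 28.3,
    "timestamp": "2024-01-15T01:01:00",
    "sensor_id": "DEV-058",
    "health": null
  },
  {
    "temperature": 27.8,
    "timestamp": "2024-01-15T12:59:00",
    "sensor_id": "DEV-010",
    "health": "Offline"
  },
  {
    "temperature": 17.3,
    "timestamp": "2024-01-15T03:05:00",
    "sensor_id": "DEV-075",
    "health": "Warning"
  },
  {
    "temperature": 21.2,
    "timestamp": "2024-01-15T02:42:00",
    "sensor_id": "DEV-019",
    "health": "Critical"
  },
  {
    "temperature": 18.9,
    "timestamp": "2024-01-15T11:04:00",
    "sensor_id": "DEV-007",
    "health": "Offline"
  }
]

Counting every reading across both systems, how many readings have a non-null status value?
9

Schema mapping: "state" (sensor_array_3) = "health" (sensor_array_1) = status

Non-null in sensor_array_3: 3
Non-null in sensor_array_1: 6

Total non-null: 3 + 6 = 9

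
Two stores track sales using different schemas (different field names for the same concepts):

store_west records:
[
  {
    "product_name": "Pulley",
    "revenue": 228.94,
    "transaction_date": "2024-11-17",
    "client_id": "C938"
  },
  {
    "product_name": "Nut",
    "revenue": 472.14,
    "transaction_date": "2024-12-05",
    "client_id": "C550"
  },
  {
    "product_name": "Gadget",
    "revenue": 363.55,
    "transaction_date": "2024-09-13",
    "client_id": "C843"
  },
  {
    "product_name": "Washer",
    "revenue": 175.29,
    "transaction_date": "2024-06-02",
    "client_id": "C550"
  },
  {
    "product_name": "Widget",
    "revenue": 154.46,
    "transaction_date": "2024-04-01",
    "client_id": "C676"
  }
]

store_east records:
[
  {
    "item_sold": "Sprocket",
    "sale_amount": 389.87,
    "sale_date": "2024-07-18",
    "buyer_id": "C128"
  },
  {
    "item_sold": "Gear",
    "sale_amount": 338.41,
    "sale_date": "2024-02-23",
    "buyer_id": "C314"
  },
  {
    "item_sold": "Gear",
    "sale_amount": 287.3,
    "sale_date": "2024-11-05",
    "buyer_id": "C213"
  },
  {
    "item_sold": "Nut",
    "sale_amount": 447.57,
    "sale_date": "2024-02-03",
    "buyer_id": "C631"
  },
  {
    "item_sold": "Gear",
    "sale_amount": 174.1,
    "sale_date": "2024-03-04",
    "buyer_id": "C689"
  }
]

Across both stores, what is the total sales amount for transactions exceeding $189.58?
2527.78

Schema mapping: "revenue" (store_west) = "sale_amount" (store_east) = sale amount

Sum of sales > $189.58 in store_west: 1064.63
Sum of sales > $189.58 in store_east: 1463.15

Total: 1064.63 + 1463.15 = 2527.78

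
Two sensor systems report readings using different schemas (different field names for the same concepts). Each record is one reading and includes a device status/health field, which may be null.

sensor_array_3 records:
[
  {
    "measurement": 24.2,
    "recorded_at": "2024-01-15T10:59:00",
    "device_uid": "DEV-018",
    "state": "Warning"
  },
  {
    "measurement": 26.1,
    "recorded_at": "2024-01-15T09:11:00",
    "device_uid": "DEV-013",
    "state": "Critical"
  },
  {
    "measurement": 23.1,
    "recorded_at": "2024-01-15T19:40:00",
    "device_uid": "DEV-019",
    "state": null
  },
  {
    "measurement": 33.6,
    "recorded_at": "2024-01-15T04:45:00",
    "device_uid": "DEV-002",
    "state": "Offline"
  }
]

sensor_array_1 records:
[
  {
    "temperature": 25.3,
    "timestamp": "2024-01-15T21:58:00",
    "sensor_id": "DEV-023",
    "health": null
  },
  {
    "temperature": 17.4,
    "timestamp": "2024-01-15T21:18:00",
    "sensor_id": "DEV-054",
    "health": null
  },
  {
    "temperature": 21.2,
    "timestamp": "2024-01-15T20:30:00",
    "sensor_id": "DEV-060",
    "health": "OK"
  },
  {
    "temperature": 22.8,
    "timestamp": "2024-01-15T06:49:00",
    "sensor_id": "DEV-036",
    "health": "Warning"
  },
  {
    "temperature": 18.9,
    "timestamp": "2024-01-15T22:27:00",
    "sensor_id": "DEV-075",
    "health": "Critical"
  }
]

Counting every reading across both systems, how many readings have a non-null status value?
6

Schema mapping: "state" (sensor_array_3) = "health" (sensor_array_1) = status

Non-null in sensor_array_3: 3
Non-null in sensor_array_1: 3

Total non-null: 3 + 3 = 6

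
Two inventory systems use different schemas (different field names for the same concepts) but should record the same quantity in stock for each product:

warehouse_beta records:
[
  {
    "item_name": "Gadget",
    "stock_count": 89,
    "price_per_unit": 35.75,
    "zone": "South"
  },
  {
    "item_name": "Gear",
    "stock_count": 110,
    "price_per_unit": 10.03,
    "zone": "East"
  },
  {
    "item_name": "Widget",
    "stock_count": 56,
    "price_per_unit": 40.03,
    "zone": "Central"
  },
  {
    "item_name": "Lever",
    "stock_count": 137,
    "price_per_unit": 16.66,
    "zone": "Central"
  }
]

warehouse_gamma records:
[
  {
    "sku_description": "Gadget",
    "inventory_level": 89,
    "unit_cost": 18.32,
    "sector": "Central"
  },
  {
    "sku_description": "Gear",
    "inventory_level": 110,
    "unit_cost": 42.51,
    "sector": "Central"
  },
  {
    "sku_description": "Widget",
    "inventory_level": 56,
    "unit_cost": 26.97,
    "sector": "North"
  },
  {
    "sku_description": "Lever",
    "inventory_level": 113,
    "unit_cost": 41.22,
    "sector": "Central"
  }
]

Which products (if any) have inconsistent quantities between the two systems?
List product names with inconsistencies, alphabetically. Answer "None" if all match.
Lever

Schema mappings:
- "item_name" (warehouse_beta) = "sku_description" (warehouse_gamma) = product name
- "stock_count" (warehouse_beta) = "inventory_level" (warehouse_gamma) = quantity

Comparison:
  Gadget: 89 vs 89 - MATCH
  Gear: 110 vs 110 - MATCH
  Widget: 56 vs 56 - MATCH
  Lever: 137 vs 113 - MISMATCH

Products with inconsistencies: Lever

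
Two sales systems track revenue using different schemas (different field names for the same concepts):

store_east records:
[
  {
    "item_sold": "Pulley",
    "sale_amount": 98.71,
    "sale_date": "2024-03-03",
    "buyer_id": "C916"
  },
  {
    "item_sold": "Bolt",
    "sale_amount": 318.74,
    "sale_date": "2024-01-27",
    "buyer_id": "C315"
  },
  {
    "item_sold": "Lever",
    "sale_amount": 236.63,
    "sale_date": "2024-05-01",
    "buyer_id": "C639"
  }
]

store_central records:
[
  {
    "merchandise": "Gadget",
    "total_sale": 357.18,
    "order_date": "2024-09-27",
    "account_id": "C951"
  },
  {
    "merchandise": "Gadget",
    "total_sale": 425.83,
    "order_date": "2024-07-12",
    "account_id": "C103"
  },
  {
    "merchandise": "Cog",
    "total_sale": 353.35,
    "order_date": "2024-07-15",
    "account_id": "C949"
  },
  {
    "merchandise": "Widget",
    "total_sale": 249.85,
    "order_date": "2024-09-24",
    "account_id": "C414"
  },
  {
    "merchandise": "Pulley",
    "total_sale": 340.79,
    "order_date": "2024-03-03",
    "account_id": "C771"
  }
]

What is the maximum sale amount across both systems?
425.83

Reconcile: "sale_amount" (store_east) = "total_sale" (store_central) = sale amount

Maximum in store_east: 318.74
Maximum in store_central: 425.83

Overall maximum: max(318.74, 425.83) = 425.83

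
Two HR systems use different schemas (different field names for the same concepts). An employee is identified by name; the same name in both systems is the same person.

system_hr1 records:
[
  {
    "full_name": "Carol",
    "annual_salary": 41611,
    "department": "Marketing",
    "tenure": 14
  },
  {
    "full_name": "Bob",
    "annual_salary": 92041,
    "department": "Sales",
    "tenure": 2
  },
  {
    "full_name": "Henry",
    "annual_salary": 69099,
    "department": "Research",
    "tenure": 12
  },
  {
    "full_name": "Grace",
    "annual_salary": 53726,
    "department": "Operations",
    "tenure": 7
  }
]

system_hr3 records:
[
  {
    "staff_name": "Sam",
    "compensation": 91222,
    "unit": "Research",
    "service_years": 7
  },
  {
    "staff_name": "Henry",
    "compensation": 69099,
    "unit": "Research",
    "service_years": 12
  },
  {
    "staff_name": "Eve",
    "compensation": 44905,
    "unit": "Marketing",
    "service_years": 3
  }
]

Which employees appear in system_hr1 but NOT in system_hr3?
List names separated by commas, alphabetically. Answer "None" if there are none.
Bob, Carol, Grace

Schema mapping: "full_name" (system_hr1) = "staff_name" (system_hr3) = employee name

Names in system_hr1: ['Bob', 'Carol', 'Grace', 'Henry']
Names in system_hr3: ['Eve', 'Henry', 'Sam']

In system_hr1 but not system_hr3: ['Bob', 'Carol', 'Grace']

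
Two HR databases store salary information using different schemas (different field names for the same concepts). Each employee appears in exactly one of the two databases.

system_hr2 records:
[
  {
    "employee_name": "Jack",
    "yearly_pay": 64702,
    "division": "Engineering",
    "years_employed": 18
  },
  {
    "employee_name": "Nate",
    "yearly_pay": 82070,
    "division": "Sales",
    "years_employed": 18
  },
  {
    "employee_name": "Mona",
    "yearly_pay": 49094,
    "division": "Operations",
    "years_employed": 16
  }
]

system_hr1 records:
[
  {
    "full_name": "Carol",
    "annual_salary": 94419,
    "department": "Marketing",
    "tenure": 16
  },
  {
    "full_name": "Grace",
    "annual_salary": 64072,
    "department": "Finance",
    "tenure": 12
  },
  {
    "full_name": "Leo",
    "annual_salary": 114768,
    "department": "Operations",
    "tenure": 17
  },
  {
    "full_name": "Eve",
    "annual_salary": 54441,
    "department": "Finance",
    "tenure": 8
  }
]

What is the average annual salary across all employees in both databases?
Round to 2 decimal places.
74795.14

Schema mapping: "yearly_pay" (system_hr2) = "annual_salary" (system_hr1) = annual salary

All salaries: [64702, 82070, 49094, 94419, 64072, 114768, 54441]
Sum: 523566
Count: 7
Average: 523566 / 7 = 74795.14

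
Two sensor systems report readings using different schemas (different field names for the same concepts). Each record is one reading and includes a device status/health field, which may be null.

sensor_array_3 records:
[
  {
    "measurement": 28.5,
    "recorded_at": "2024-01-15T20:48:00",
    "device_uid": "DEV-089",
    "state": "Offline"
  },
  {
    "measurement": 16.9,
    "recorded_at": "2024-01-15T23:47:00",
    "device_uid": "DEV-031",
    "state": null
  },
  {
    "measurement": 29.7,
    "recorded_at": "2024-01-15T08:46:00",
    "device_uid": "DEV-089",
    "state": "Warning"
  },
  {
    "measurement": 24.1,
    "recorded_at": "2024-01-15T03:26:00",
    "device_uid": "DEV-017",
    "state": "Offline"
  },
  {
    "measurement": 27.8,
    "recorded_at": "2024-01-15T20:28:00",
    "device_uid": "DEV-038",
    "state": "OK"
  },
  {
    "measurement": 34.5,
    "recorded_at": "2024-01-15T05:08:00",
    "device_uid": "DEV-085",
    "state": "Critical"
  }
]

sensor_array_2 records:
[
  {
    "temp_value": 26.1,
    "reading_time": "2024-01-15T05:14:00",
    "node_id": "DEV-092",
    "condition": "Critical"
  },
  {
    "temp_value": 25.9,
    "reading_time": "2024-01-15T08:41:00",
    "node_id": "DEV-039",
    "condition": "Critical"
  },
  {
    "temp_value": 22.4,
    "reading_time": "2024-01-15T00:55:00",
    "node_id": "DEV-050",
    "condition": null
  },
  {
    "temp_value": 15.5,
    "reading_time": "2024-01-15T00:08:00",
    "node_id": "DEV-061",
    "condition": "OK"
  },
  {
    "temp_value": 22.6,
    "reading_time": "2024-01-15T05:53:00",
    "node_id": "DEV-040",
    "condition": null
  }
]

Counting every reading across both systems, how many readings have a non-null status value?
8

Schema mapping: "state" (sensor_array_3) = "condition" (sensor_array_2) = status

Non-null in sensor_array_3: 5
Non-null in sensor_array_2: 3

Total non-null: 5 + 3 = 8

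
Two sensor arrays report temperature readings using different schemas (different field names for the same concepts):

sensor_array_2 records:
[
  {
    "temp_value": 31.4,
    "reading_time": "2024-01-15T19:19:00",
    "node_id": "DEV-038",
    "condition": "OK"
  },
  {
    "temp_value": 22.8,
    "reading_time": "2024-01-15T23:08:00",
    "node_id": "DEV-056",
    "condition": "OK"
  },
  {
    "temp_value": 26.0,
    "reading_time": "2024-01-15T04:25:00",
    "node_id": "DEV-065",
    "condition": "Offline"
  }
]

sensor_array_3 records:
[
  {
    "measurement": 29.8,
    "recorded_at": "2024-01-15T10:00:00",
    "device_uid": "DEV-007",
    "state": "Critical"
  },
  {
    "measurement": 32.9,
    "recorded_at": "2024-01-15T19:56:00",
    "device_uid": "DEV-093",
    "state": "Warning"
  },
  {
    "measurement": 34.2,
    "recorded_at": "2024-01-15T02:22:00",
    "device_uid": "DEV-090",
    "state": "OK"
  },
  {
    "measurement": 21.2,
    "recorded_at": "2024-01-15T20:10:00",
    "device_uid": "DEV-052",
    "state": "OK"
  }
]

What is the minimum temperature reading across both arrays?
21.2

Schema mapping: "temp_value" (sensor_array_2) = "measurement" (sensor_array_3) = temperature reading

Minimum in sensor_array_2: 22.8
Minimum in sensor_array_3: 21.2

Overall minimum: min(22.8, 21.2) = 21.2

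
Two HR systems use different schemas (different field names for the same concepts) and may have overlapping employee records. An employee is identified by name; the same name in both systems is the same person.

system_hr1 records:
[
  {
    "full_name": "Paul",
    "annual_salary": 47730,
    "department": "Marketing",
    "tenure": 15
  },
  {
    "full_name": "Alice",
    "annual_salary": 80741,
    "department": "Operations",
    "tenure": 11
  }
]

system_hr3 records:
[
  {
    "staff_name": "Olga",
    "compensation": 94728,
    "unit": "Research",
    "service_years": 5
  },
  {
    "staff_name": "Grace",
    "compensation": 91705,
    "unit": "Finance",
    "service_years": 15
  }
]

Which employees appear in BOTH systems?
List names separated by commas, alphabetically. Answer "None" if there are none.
None

Schema mapping: "full_name" (system_hr1) = "staff_name" (system_hr3) = employee name

Names in system_hr1: ['Alice', 'Paul']
Names in system_hr3: ['Grace', 'Olga']

Intersection: None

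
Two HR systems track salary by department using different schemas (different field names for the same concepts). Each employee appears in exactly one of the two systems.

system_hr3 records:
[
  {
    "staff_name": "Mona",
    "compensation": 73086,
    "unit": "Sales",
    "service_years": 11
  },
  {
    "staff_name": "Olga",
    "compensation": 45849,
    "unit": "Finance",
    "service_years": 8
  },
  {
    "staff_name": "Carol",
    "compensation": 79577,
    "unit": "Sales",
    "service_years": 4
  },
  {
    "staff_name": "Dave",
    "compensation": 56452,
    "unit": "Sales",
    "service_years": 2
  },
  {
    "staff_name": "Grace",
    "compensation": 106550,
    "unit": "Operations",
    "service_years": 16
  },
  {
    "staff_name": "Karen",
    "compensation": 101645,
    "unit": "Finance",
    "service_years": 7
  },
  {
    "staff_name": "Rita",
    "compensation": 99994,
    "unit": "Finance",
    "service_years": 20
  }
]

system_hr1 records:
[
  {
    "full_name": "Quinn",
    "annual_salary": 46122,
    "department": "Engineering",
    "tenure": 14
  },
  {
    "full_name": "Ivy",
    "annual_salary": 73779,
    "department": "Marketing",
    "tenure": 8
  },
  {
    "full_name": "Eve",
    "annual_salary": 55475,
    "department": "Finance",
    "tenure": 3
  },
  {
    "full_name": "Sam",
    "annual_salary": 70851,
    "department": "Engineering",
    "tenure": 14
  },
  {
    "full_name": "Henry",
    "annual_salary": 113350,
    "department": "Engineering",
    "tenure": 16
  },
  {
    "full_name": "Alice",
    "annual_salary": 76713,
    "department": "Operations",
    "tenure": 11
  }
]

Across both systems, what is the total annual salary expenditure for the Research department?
0

Schema mappings:
- "unit" (system_hr3) = "department" (system_hr1) = department
- "compensation" (system_hr3) = "annual_salary" (system_hr1) = salary

Research salaries from system_hr3: 0
Research salaries from system_hr1: 0

Total: 0 + 0 = 0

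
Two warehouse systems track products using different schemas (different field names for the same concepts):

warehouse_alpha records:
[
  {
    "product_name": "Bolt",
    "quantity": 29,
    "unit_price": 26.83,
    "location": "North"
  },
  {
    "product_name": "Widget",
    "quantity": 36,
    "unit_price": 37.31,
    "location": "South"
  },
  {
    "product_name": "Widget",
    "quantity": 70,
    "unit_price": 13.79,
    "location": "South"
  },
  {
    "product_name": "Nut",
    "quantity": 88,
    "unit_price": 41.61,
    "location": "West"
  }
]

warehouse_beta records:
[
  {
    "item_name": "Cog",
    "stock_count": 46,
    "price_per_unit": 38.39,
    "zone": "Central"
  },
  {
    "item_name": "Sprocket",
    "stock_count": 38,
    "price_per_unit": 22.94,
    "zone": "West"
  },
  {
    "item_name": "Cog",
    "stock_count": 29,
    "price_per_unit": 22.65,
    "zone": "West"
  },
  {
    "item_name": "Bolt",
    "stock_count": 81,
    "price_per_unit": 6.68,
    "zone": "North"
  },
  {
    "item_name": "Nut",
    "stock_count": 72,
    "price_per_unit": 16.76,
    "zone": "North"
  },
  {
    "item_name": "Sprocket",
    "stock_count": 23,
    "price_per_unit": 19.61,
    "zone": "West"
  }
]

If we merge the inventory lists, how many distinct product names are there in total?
5

Schema mapping: "product_name" (warehouse_alpha) = "item_name" (warehouse_beta) = product name

Products in warehouse_alpha: ['Bolt', 'Nut', 'Widget']
Products in warehouse_beta: ['Bolt', 'Cog', 'Nut', 'Sprocket']

Union (unique products): ['Bolt', 'Cog', 'Nut', 'Sprocket', 'Widget']
Count: 5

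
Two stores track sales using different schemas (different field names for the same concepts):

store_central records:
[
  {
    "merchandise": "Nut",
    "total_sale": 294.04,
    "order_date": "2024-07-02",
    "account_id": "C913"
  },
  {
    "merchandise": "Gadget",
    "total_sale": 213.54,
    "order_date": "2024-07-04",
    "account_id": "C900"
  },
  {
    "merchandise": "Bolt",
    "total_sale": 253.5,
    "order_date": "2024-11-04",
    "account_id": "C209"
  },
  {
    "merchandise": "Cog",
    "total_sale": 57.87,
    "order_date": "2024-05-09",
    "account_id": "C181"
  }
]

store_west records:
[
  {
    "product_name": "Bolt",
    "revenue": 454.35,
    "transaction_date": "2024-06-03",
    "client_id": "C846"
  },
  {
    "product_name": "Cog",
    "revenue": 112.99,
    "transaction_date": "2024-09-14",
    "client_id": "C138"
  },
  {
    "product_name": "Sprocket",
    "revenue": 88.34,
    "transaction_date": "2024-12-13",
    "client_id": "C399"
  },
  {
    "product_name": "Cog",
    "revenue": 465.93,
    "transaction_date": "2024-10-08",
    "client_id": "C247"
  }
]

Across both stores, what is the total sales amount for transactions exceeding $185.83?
1681.36

Schema mapping: "total_sale" (store_central) = "revenue" (store_west) = sale amount

Sum of sales > $185.83 in store_central: 761.08
Sum of sales > $185.83 in store_west: 920.28

Total: 761.08 + 920.28 = 1681.36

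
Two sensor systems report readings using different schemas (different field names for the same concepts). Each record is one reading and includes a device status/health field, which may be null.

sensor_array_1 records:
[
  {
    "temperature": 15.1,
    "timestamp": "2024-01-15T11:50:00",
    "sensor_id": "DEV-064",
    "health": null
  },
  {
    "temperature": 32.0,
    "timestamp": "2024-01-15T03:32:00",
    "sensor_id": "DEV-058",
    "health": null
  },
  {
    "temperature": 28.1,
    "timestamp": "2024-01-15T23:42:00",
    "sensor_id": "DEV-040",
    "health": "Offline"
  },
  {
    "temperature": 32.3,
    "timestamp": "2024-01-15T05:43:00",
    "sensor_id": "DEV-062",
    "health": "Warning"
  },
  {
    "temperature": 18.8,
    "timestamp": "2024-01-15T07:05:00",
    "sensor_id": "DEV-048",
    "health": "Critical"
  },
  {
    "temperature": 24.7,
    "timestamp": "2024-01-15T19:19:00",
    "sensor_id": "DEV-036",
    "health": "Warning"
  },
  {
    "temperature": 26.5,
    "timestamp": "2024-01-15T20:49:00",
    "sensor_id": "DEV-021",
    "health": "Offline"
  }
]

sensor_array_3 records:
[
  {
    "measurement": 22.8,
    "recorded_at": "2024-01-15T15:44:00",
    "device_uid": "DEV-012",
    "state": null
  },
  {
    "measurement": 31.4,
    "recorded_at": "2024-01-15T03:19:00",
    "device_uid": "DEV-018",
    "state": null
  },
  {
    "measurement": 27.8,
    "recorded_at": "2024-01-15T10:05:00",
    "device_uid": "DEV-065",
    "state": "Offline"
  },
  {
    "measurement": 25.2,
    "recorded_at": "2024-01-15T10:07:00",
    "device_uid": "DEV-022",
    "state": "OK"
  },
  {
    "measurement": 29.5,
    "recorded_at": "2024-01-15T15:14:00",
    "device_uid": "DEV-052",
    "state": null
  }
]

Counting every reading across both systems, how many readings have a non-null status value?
7

Schema mapping: "health" (sensor_array_1) = "state" (sensor_array_3) = status

Non-null in sensor_array_1: 5
Non-null in sensor_array_3: 2

Total non-null: 5 + 2 = 7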